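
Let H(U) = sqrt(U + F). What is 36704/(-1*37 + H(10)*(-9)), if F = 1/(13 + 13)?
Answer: -35309248/14453 + 991008*sqrt(754)/14453 ≈ -560.24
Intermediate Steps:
F = 1/26 ≈ 0.038462
H(U) = sqrt(1/26 + U) (H(U) = sqrt(U + 1/26) = sqrt(1/26 + U))
36704/(-1*37 + H(10)*(-9)) = 36704/(-1*37 + (sqrt(26 + 676*10)/26)*(-9)) = 36704/(-37 + (sqrt(26 + 6760)/26)*(-9)) = 36704/(-37 + (sqrt(6786)/26)*(-9)) = 36704/(-37 + ((3*sqrt(754))/26)*(-9)) = 36704/(-37 + (3*sqrt(754)/26)*(-9)) = 36704/(-37 - 27*sqrt(754)/26)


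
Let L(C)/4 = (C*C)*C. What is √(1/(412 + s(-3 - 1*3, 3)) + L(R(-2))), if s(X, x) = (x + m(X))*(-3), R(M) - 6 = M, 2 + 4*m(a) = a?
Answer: √42824345/409 ≈ 16.000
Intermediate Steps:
m(a) = -½ + a/4
R(M) = 6 + M
s(X, x) = 3/2 - 3*x - 3*X/4 (s(X, x) = (x + (-½ + X/4))*(-3) = (-½ + x + X/4)*(-3) = 3/2 - 3*x - 3*X/4)
L(C) = 4*C³ (L(C) = 4*((C*C)*C) = 4*(C²*C) = 4*C³)
√(1/(412 + s(-3 - 1*3, 3)) + L(R(-2))) = √(1/(412 + (3/2 - 3*3 - 3*(-3 - 1*3)/4)) + 4*(6 - 2)³) = √(1/(412 + (3/2 - 9 - 3*(-3 - 3)/4)) + 4*4³) = √(1/(412 + (3/2 - 9 - ¾*(-6))) + 4*64) = √(1/(412 + (3/2 - 9 + 9/2)) + 256) = √(1/(412 - 3) + 256) = √(1/409 + 256) = √(104705/409) = √42824345/409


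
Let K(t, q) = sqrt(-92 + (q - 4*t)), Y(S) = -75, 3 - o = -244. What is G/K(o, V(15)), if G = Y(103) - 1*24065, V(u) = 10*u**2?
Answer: -2414*sqrt(130)/39 ≈ -705.74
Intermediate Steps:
o = 247 (o = 3 - 1*(-244) = 3 + 244 = 247)
K(t, q) = sqrt(-92 + q - 4*t)
G = -24140 (G = -75 - 1*24065 = -75 - 24065 = -24140)
G/K(o, V(15)) = -24140/sqrt(-92 + 10*15**2 - 4*247) = -24140/sqrt(-92 + 10*225 - 988) = -24140/sqrt(-92 + 2250 - 988) = -24140*sqrt(130)/390 = -2414*sqrt(130)/39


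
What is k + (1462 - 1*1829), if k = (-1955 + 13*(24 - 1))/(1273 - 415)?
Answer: -52757/143 ≈ -368.93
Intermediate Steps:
k = -276/143 (k = (-1955 + 13*23)/858 = (-1955 + 299)*(1/858) = -1656*1/858 = -276/143 ≈ -1.9301)
k + (1462 - 1*1829) = -276/143 + (1462 - 1*1829) = -276/143 + (1462 - 1829) = -276/143 - 367 = -52757/143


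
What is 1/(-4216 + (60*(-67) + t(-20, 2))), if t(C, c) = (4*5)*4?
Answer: -1/8156 ≈ -0.00012261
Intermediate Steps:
t(C, c) = 80 (t(C, c) = 20*4 = 80)
1/(-4216 + (60*(-67) + t(-20, 2))) = 1/(-4216 + (60*(-67) + 80)) = 1/(-4216 + (-4020 + 80)) = 1/(-4216 - 3940) = 1/(-8156) = -1/8156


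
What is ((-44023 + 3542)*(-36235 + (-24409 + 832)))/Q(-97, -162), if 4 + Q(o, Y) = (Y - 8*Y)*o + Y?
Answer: -605312393/27541 ≈ -21979.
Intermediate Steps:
Q(o, Y) = -4 + Y - 7*Y*o (Q(o, Y) = -4 + ((Y - 8*Y)*o + Y) = -4 + ((-7*Y)*o + Y) = -4 + (-7*Y*o + Y) = -4 + (Y - 7*Y*o) = -4 + Y - 7*Y*o)
((-44023 + 3542)*(-36235 + (-24409 + 832)))/Q(-97, -162) = ((-44023 + 3542)*(-36235 + (-24409 + 832)))/(-4 - 162 - 7*(-162)*(-97)) = (-40481*(-36235 - 23577))/(-4 - 162 - 109998) = -40481*(-59812)/(-110164) = 2421249572*(-1/110164) = -605312393/27541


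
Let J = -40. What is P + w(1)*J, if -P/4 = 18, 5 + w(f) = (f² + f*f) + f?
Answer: 8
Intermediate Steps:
w(f) = -5 + f + 2*f² (w(f) = -5 + ((f² + f*f) + f) = -5 + ((f² + f²) + f) = -5 + (2*f² + f) = -5 + (f + 2*f²) = -5 + f + 2*f²)
P = -72 (P = -4*18 = -72)
P + w(1)*J = -72 + (-5 + 1 + 2*1²)*(-40) = -72 + (-5 + 1 + 2*1)*(-40) = -72 + (-5 + 1 + 2)*(-40) = -72 - 2*(-40) = -72 + 80 = 8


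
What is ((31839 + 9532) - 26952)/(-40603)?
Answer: -14419/40603 ≈ -0.35512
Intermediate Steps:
((31839 + 9532) - 26952)/(-40603) = (41371 - 26952)*(-1/40603) = 14419*(-1/40603) = -14419/40603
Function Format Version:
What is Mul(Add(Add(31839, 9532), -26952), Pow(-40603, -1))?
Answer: Rational(-14419, 40603) ≈ -0.35512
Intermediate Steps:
Mul(Add(Add(31839, 9532), -26952), Pow(-40603, -1)) = Mul(Add(41371, -26952), Rational(-1, 40603)) = Mul(14419, Rational(-1, 40603)) = Rational(-14419, 40603)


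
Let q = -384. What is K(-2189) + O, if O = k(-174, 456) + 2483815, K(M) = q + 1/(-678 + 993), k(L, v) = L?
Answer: 782225956/315 ≈ 2.4833e+6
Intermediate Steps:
K(M) = -120959/315 (K(M) = -384 + 1/(-678 + 993) = -384 + 1/315 = -120959/315)
O = 2483641 (O = -174 + 2483815 = 2483641)
K(-2189) + O = -120959/315 + 2483641 = 782225956/315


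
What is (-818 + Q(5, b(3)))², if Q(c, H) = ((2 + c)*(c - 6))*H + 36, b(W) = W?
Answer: 644809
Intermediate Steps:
Q(c, H) = 36 + H*(-6 + c)*(2 + c) (Q(c, H) = ((2 + c)*(-6 + c))*H + 36 = ((-6 + c)*(2 + c))*H + 36 = H*(-6 + c)*(2 + c) + 36 = 36 + H*(-6 + c)*(2 + c))
(-818 + Q(5, b(3)))² = (-818 + (36 - 12*3 + 3*5² - 4*3*5))² = (-818 + (36 - 36 + 3*25 - 60))² = (-818 + (36 - 36 + 75 - 60))² = (-818 + 15)² = (-803)² = 644809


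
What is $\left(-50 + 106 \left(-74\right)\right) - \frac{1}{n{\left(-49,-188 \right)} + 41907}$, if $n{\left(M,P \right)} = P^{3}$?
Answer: $- \frac{52122226909}{6602765} \approx -7894.0$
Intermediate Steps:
$\left(-50 + 106 \left(-74\right)\right) - \frac{1}{n{\left(-49,-188 \right)} + 41907} = \left(-50 + 106 \left(-74\right)\right) - \frac{1}{\left(-188\right)^{3} + 41907} = \left(-50 - 7844\right) - \frac{1}{-6644672 + 41907} = -7894 - \frac{1}{-6602765} = -7894 - - \frac{1}{6602765} = -7894 + \frac{1}{6602765} = - \frac{52122226909}{6602765}$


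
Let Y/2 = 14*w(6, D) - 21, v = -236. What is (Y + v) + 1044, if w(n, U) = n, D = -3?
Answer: 934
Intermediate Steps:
Y = 126 (Y = 2*(14*6 - 21) = 2*(84 - 21) = 2*63 = 126)
(Y + v) + 1044 = (126 - 236) + 1044 = -110 + 1044 = 934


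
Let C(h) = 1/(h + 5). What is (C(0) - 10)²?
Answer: 2401/25 ≈ 96.040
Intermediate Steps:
C(h) = 1/(5 + h)
(C(0) - 10)² = (1/(5 + 0) - 10)² = (1/5 - 10)² = (⅕ - 10)² = (-49/5)² = 2401/25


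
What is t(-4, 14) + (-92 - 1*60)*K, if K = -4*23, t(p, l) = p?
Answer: 13980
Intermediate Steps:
K = -92
t(-4, 14) + (-92 - 1*60)*K = -4 + (-92 - 1*60)*(-92) = -4 + (-92 - 60)*(-92) = -4 - 152*(-92) = -4 + 13984 = 13980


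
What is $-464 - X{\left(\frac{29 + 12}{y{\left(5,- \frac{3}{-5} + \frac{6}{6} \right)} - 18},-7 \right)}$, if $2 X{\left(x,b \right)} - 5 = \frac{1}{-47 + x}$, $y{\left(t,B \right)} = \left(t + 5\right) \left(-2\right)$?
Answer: $- \frac{1704553}{3654} \approx -466.49$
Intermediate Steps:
$y{\left(t,B \right)} = -10 - 2 t$ ($y{\left(t,B \right)} = \left(5 + t\right) \left(-2\right) = -10 - 2 t$)
$X{\left(x,b \right)} = \frac{5}{2} + \frac{1}{2 \left(-47 + x\right)}$
$-464 - X{\left(\frac{29 + 12}{y{\left(5,- \frac{3}{-5} + \frac{6}{6} \right)} - 18},-7 \right)} = -464 - \frac{-234 + 5 \frac{29 + 12}{\left(-10 - 10\right) - 18}}{2 \left(-47 + \frac{29 + 12}{\left(-10 - 10\right) - 18}\right)} = -464 - \frac{-234 + 5 \frac{41}{\left(-10 - 10\right) - 18}}{2 \left(-47 + \frac{41}{\left(-10 - 10\right) - 18}\right)} = -464 - \frac{-234 + 5 \frac{41}{-20 - 18}}{2 \left(-47 + \frac{41}{-20 - 18}\right)} = -464 - \frac{-234 + 5 \frac{41}{-38}}{2 \left(-47 + \frac{41}{-38}\right)} = -464 - \frac{-234 + 5 \cdot 41 \left(- \frac{1}{38}\right)}{2 \left(-47 + 41 \left(- \frac{1}{38}\right)\right)} = -464 - \frac{-234 + 5 \left(- \frac{41}{38}\right)}{2 \left(-47 - \frac{41}{38}\right)} = -464 - \frac{-234 - \frac{205}{38}}{2 \left(- \frac{1827}{38}\right)} = -464 - \frac{1}{2} \left(- \frac{38}{1827}\right) \left(- \frac{9097}{38}\right) = -464 - \frac{9097}{3654} = - \frac{1704553}{3654}$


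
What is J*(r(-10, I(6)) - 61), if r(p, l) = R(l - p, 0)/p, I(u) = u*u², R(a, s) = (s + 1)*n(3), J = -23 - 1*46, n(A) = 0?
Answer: 4209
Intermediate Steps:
J = -69 (J = -23 - 46 = -69)
R(a, s) = 0 (R(a, s) = (s + 1)*0 = (1 + s)*0 = 0)
I(u) = u³
r(p, l) = 0 (r(p, l) = 0/p = 0)
J*(r(-10, I(6)) - 61) = -69*(0 - 61) = -69*(-61) = 4209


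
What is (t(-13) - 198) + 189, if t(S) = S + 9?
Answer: -13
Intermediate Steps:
t(S) = 9 + S
(t(-13) - 198) + 189 = ((9 - 13) - 198) + 189 = (-4 - 198) + 189 = -202 + 189 = -13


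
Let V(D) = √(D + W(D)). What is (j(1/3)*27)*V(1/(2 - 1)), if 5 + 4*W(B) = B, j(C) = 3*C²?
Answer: 0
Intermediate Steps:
W(B) = -5/4 + B/4
V(D) = √(-5/4 + 5*D/4) (V(D) = √(D + (-5/4 + D/4)) = √(-5/4 + 5*D/4))
(j(1/3)*27)*V(1/(2 - 1)) = ((3*(1/3)²)*27)*(√(-5 + 5/(2 - 1))/2) = ((3*(⅓)²)*27)*(√(-5 + 5/1)/2) = ((3*(⅑))*27)*(√(-5 + 5*1)/2) = ((⅓)*27)*(√(-5 + 5)/2) = 9*(√0/2) = 9*((½)*0) = 9*0 = 0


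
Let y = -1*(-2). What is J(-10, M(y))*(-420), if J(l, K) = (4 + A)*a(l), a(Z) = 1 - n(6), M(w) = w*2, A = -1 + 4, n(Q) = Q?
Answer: 14700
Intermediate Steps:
y = 2
A = 3
M(w) = 2*w
a(Z) = -5 (a(Z) = 1 - 1*6 = 1 - 6 = -5)
J(l, K) = -35 (J(l, K) = (4 + 3)*(-5) = 7*(-5) = -35)
J(-10, M(y))*(-420) = -35*(-420) = 14700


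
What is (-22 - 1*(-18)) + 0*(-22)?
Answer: -4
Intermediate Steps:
(-22 - 1*(-18)) + 0*(-22) = (-22 + 18) + 0 = -4 + 0 = -4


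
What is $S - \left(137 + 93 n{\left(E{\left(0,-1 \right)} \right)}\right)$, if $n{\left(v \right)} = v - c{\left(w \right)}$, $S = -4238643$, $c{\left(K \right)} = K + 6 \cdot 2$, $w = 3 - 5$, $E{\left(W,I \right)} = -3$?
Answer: $-4237571$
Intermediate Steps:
$w = -2$
$c{\left(K \right)} = 12 + K$ ($c{\left(K \right)} = K + 12 = 12 + K$)
$n{\left(v \right)} = -10 + v$ ($n{\left(v \right)} = v - \left(12 - 2\right) = v - 10 = -10 + v$)
$S - \left(137 + 93 n{\left(E{\left(0,-1 \right)} \right)}\right) = -4238643 - \left(137 + 93 \left(-10 - 3\right)\right) = -4238643 - \left(137 + 93 \left(-13\right)\right) = -4238643 - \left(137 - 1209\right) = -4238643 - -1072 = -4238643 + 1072 = -4237571$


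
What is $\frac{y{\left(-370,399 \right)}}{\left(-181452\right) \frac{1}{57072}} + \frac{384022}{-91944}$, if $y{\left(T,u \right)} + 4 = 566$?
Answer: $- \frac{125780669915}{695142612} \approx -180.94$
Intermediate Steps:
$y{\left(T,u \right)} = 562$ ($y{\left(T,u \right)} = -4 + 566 = 562$)
$\frac{y{\left(-370,399 \right)}}{\left(-181452\right) \frac{1}{57072}} + \frac{384022}{-91944} = \frac{562}{\left(-181452\right) \frac{1}{57072}} + \frac{384022}{-91944} = \frac{562}{\left(-181452\right) \frac{1}{57072}} + 384022 \left(- \frac{1}{91944}\right) = \frac{562}{- \frac{15121}{4756}} - \frac{192011}{45972} = 562 \left(- \frac{4756}{15121}\right) - \frac{192011}{45972} = - \frac{2672872}{15121} - \frac{192011}{45972} = - \frac{125780669915}{695142612}$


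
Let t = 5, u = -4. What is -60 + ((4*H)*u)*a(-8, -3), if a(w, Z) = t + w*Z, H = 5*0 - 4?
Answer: 1796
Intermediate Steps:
H = -4 (H = 0 - 4 = -4)
a(w, Z) = 5 + Z*w (a(w, Z) = 5 + w*Z = 5 + Z*w)
-60 + ((4*H)*u)*a(-8, -3) = -60 + ((4*(-4))*(-4))*(5 - 3*(-8)) = -60 + (-16*(-4))*(5 + 24) = -60 + 64*29 = -60 + 1856 = 1796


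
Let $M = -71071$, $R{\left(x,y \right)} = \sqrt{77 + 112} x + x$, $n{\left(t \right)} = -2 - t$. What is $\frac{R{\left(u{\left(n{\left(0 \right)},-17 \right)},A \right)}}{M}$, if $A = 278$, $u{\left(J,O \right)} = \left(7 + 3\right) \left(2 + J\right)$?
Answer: $0$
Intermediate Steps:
$u{\left(J,O \right)} = 20 + 10 J$ ($u{\left(J,O \right)} = 10 \left(2 + J\right) = 20 + 10 J$)
$R{\left(x,y \right)} = x + 3 x \sqrt{21}$ ($R{\left(x,y \right)} = \sqrt{189} x + x = 3 \sqrt{21} x + x = 3 x \sqrt{21} + x = x + 3 x \sqrt{21}$)
$\frac{R{\left(u{\left(n{\left(0 \right)},-17 \right)},A \right)}}{M} = \frac{\left(20 + 10 \left(-2 - 0\right)\right) \left(1 + 3 \sqrt{21}\right)}{-71071} = \left(20 + 10 \left(-2 + 0\right)\right) \left(1 + 3 \sqrt{21}\right) \left(- \frac{1}{71071}\right) = \left(20 + 10 \left(-2\right)\right) \left(1 + 3 \sqrt{21}\right) \left(- \frac{1}{71071}\right) = \left(20 - 20\right) \left(1 + 3 \sqrt{21}\right) \left(- \frac{1}{71071}\right) = 0 \left(1 + 3 \sqrt{21}\right) \left(- \frac{1}{71071}\right) = 0 \left(- \frac{1}{71071}\right) = 0$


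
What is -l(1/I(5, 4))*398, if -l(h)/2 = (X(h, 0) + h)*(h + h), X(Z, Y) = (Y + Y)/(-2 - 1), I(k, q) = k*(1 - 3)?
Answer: 398/25 ≈ 15.920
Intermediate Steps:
I(k, q) = -2*k (I(k, q) = k*(-2) = -2*k)
X(Z, Y) = -2*Y/3 (X(Z, Y) = (2*Y)/(-3) = (2*Y)*(-⅓) = -2*Y/3)
l(h) = -4*h² (l(h) = -2*(-⅔*0 + h)*(h + h) = -2*(0 + h)*2*h = -2*h*2*h = -4*h²)
-l(1/I(5, 4))*398 = -(-4)*(1/(-2*5))²*398 = -(-4)*(1/(-10))²*398 = -(-4)*(-⅒)²*398 = -(-4)/100*398 = -1*(-1/25)*398 = (1/25)*398 = 398/25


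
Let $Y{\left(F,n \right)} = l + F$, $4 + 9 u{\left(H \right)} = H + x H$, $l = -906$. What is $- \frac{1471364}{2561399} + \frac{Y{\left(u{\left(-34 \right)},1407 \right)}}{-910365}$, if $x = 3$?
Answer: $- \frac{12034060347434}{20986272005715} \approx -0.57343$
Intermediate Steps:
$u{\left(H \right)} = - \frac{4}{9} + \frac{4 H}{9}$ ($u{\left(H \right)} = - \frac{4}{9} + \frac{H + 3 H}{9} = - \frac{4}{9} + \frac{4 H}{9}$)
$Y{\left(F,n \right)} = -906 + F$
$- \frac{1471364}{2561399} + \frac{Y{\left(u{\left(-34 \right)},1407 \right)}}{-910365} = - \frac{1471364}{2561399} + \frac{-906 + \left(- \frac{4}{9} + \frac{4}{9} \left(-34\right)\right)}{-910365} = \left(-1471364\right) \frac{1}{2561399} + \left(-906 - \frac{140}{9}\right) \left(- \frac{1}{910365}\right) = - \frac{1471364}{2561399} + \left(-906 - \frac{140}{9}\right) \left(- \frac{1}{910365}\right) = - \frac{1471364}{2561399} - - \frac{8294}{8193285} = - \frac{1471364}{2561399} + \frac{8294}{8193285} = - \frac{12034060347434}{20986272005715}$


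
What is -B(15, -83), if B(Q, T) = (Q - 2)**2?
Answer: -169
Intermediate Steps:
B(Q, T) = (-2 + Q)**2
-B(15, -83) = -(-2 + 15)**2 = -1*13**2 = -1*169 = -169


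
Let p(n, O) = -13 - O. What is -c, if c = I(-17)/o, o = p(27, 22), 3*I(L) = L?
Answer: -17/105 ≈ -0.16190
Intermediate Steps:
I(L) = L/3
o = -35 (o = -13 - 1*22 = -13 - 22 = -35)
c = 17/105 (c = ((⅓)*(-17))/(-35) = -17/3*(-1/35) = 17/105 ≈ 0.16190)
-c = -1*17/105 = -17/105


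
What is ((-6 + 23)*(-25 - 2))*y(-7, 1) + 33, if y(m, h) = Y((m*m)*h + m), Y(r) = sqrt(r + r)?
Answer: 33 - 918*sqrt(21) ≈ -4173.8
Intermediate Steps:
Y(r) = sqrt(2)*sqrt(r) (Y(r) = sqrt(2*r) = sqrt(2)*sqrt(r))
y(m, h) = sqrt(2)*sqrt(m + h*m**2) (y(m, h) = sqrt(2)*sqrt((m*m)*h + m) = sqrt(2)*sqrt(m**2*h + m) = sqrt(2)*sqrt(h*m**2 + m) = sqrt(2)*sqrt(m + h*m**2))
((-6 + 23)*(-25 - 2))*y(-7, 1) + 33 = ((-6 + 23)*(-25 - 2))*(sqrt(2)*sqrt(-7*(1 + 1*(-7)))) + 33 = (17*(-27))*(sqrt(2)*sqrt(-7*(1 - 7))) + 33 = -459*sqrt(2)*sqrt(-7*(-6)) + 33 = -459*sqrt(2)*sqrt(42) + 33 = -918*sqrt(21) + 33 = 33 - 918*sqrt(21)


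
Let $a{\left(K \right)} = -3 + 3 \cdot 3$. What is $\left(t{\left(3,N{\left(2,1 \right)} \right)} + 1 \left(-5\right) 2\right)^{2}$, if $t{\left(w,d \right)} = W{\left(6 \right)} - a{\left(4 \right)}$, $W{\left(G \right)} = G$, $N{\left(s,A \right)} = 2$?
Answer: $100$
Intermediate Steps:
$a{\left(K \right)} = 6$ ($a{\left(K \right)} = -3 + 9 = 6$)
$t{\left(w,d \right)} = 0$ ($t{\left(w,d \right)} = 6 - 6 = 0$)
$\left(t{\left(3,N{\left(2,1 \right)} \right)} + 1 \left(-5\right) 2\right)^{2} = \left(0 + 1 \left(-5\right) 2\right)^{2} = \left(0 - 10\right)^{2} = \left(-10\right)^{2} = 100$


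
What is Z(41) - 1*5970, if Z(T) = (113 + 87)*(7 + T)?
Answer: 3630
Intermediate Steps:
Z(T) = 1400 + 200*T (Z(T) = 200*(7 + T) = 1400 + 200*T)
Z(41) - 1*5970 = (1400 + 200*41) - 1*5970 = (1400 + 8200) - 5970 = 9600 - 5970 = 3630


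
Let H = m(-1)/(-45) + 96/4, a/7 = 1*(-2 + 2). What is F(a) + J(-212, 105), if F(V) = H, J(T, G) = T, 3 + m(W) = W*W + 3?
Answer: -8461/45 ≈ -188.02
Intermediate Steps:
m(W) = W² (m(W) = -3 + (W*W + 3) = -3 + (W² + 3) = -3 + (3 + W²) = W²)
a = 0 (a = 7*(1*(-2 + 2)) = 7*(1*0) = 7*0 = 0)
H = 1079/45 (H = (-1)²/(-45) + 96/4 = 1*(-1/45) + 96*(¼) = -1/45 + 24 = 1079/45 ≈ 23.978)
F(V) = 1079/45
F(a) + J(-212, 105) = 1079/45 - 212 = -8461/45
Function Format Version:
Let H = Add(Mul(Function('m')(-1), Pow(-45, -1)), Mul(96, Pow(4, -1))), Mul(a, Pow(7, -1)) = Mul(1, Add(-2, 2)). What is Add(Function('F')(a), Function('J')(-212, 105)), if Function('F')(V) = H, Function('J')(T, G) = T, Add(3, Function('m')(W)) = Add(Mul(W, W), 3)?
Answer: Rational(-8461, 45) ≈ -188.02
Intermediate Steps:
Function('m')(W) = Pow(W, 2) (Function('m')(W) = Add(-3, Add(Mul(W, W), 3)) = Add(-3, Add(Pow(W, 2), 3)) = Add(-3, Add(3, Pow(W, 2))) = Pow(W, 2))
a = 0 (a = Mul(7, Mul(1, Add(-2, 2))) = Mul(7, Mul(1, 0)) = Mul(7, 0) = 0)
H = Rational(1079, 45) (H = Add(Mul(Pow(-1, 2), Pow(-45, -1)), Mul(96, Pow(4, -1))) = Add(Mul(1, Rational(-1, 45)), Mul(96, Rational(1, 4))) = Add(Rational(-1, 45), 24) = Rational(1079, 45) ≈ 23.978)
Function('F')(V) = Rational(1079, 45)
Add(Function('F')(a), Function('J')(-212, 105)) = Add(Rational(1079, 45), -212) = Rational(-8461, 45)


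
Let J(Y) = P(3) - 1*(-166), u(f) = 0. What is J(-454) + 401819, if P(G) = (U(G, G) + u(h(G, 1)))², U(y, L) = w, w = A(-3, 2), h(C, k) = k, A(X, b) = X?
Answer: 401994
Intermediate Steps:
w = -3
U(y, L) = -3
P(G) = 9 (P(G) = (-3 + 0)² = (-3)² = 9)
J(Y) = 175 (J(Y) = 9 - 1*(-166) = 9 + 166 = 175)
J(-454) + 401819 = 175 + 401819 = 401994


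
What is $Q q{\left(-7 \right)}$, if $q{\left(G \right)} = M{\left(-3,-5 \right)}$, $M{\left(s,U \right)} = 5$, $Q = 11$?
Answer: $55$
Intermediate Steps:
$q{\left(G \right)} = 5$
$Q q{\left(-7 \right)} = 11 \cdot 5 = 55$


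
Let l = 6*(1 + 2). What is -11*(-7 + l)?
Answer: -121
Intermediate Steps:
l = 18 (l = 6*3 = 18)
-11*(-7 + l) = -11*(-7 + 18) = -11*11 = -121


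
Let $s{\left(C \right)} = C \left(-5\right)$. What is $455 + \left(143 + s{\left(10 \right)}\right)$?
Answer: $548$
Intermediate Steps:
$s{\left(C \right)} = - 5 C$
$455 + \left(143 + s{\left(10 \right)}\right) = 455 + \left(143 - 50\right) = 455 + 93 = 548$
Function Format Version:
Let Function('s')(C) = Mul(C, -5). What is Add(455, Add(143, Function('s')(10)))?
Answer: 548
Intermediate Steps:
Function('s')(C) = Mul(-5, C)
Add(455, Add(143, Function('s')(10))) = Add(455, Add(143, Mul(-5, 10))) = Add(455, Add(143, -50)) = Add(455, 93) = 548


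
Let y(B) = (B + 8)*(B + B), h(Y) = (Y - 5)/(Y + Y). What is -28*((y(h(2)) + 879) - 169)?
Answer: -39151/2 ≈ -19576.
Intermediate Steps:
h(Y) = (-5 + Y)/(2*Y) (h(Y) = (-5 + Y)/((2*Y)) = (-5 + Y)*(1/(2*Y)) = (-5 + Y)/(2*Y))
y(B) = 2*B*(8 + B) (y(B) = (8 + B)*(2*B) = 2*B*(8 + B))
-28*((y(h(2)) + 879) - 169) = -28*((2*((½)*(-5 + 2)/2)*(8 + (½)*(-5 + 2)/2) + 879) - 169) = -28*((2*((½)*(½)*(-3))*(8 + (½)*(½)*(-3)) + 879) - 169) = -28*((2*(-¾)*(8 - ¾) + 879) - 169) = -28*((2*(-¾)*(29/4) + 879) - 169) = -28*((-87/8 + 879) - 169) = -28*(6945/8 - 169) = -28*5593/8 = -39151/2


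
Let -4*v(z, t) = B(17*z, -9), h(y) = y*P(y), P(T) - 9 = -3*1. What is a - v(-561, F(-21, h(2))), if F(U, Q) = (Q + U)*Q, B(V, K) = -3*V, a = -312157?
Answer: -1220017/4 ≈ -3.0500e+5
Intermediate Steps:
P(T) = 6 (P(T) = 9 - 3*1 = 9 - 3 = 6)
h(y) = 6*y (h(y) = y*6 = 6*y)
F(U, Q) = Q*(Q + U)
v(z, t) = 51*z/4 (v(z, t) = -(-3)*17*z/4 = -(-51)*z/4 = 51*z/4)
a - v(-561, F(-21, h(2))) = -312157 - 51*(-561)/4 = -312157 - 1*(-28611/4) = -312157 + 28611/4 = -1220017/4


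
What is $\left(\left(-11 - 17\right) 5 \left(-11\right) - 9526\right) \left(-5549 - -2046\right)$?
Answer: $27974958$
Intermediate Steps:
$\left(\left(-11 - 17\right) 5 \left(-11\right) - 9526\right) \left(-5549 - -2046\right) = \left(\left(-28\right) 5 \left(-11\right) - 9526\right) \left(-5549 + 2046\right) = \left(\left(-140\right) \left(-11\right) - 9526\right) \left(-3503\right) = \left(1540 - 9526\right) \left(-3503\right) = \left(-7986\right) \left(-3503\right) = 27974958$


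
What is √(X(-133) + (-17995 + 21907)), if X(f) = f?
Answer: √3779 ≈ 61.474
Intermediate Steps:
√(X(-133) + (-17995 + 21907)) = √(-133 + (-17995 + 21907)) = √(-133 + 3912) = √3779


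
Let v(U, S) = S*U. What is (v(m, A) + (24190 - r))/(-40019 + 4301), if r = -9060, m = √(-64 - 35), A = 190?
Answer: -16625/17859 - 95*I*√11/5953 ≈ -0.9309 - 0.052928*I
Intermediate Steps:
m = 3*I*√11 (m = √(-99) = 3*I*√11 ≈ 9.9499*I)
(v(m, A) + (24190 - r))/(-40019 + 4301) = (190*(3*I*√11) + (24190 - 1*(-9060)))/(-40019 + 4301) = (570*I*√11 + (24190 + 9060))/(-35718) = (570*I*√11 + 33250)*(-1/35718) = (33250 + 570*I*√11)*(-1/35718) = -16625/17859 - 95*I*√11/5953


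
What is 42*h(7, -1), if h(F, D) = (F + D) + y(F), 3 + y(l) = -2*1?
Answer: 42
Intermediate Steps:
y(l) = -5 (y(l) = -3 - 2*1 = -3 - 2 = -5)
h(F, D) = -5 + D + F (h(F, D) = (F + D) - 5 = (D + F) - 5 = -5 + D + F)
42*h(7, -1) = 42*(-5 - 1 + 7) = 42*1 = 42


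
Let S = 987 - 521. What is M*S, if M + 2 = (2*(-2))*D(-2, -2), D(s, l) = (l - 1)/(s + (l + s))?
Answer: -1864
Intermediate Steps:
D(s, l) = (-1 + l)/(l + 2*s)
S = 466
M = -4 (M = -2 + (2*(-2))*((-1 - 2)/(-2 + 2*(-2))) = -2 - 4*(-3)/(-2 - 4) = -2 - 4*(-3)/(-6) = -2 - (-2)*(-3)/3 = -2 - 4*½ = -2 - 2 = -4)
M*S = -4*466 = -1864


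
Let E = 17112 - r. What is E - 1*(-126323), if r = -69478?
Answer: 212913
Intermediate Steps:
E = 86590 (E = 17112 - 1*(-69478) = 17112 + 69478 = 86590)
E - 1*(-126323) = 86590 - 1*(-126323) = 86590 + 126323 = 212913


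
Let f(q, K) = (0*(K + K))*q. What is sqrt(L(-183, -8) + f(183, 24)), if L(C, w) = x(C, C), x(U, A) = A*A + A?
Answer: sqrt(33306) ≈ 182.50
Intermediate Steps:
x(U, A) = A + A**2 (x(U, A) = A**2 + A = A + A**2)
L(C, w) = C*(1 + C)
f(q, K) = 0 (f(q, K) = (0*(2*K))*q = 0*q = 0)
sqrt(L(-183, -8) + f(183, 24)) = sqrt(-183*(1 - 183) + 0) = sqrt(-183*(-182) + 0) = sqrt(33306 + 0) = sqrt(33306)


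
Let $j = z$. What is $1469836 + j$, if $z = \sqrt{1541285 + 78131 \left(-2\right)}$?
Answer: $1469836 + \sqrt{1385023} \approx 1.471 \cdot 10^{6}$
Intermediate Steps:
$z = \sqrt{1385023}$ ($z = \sqrt{1541285 - 156262} = \sqrt{1385023} \approx 1176.9$)
$j = \sqrt{1385023} \approx 1176.9$
$1469836 + j = 1469836 + \sqrt{1385023}$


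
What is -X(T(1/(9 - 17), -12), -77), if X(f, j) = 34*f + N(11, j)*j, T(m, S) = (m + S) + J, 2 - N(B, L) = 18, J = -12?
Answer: -1647/4 ≈ -411.75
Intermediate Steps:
N(B, L) = -16 (N(B, L) = 2 - 1*18 = 2 - 18 = -16)
T(m, S) = -12 + S + m (T(m, S) = (m + S) - 12 = (S + m) - 12 = -12 + S + m)
X(f, j) = -16*j + 34*f (X(f, j) = 34*f - 16*j = -16*j + 34*f)
-X(T(1/(9 - 17), -12), -77) = -(-16*(-77) + 34*(-12 - 12 + 1/(9 - 17))) = -(1232 + 34*(-12 - 12 + 1/(-8))) = -(1232 + 34*(-12 - 12 - ⅛)) = -(1232 + 34*(-193/8)) = -(1232 - 3281/4) = -1*1647/4 = -1647/4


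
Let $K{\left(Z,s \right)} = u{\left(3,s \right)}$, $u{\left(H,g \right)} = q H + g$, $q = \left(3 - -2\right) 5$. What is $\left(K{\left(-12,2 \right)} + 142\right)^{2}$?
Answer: $47961$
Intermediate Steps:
$q = 25$ ($q = \left(3 + 2\right) 5 = 5 \cdot 5 = 25$)
$u{\left(H,g \right)} = g + 25 H$ ($u{\left(H,g \right)} = 25 H + g = g + 25 H$)
$K{\left(Z,s \right)} = 75 + s$ ($K{\left(Z,s \right)} = s + 25 \cdot 3 = s + 75 = 75 + s$)
$\left(K{\left(-12,2 \right)} + 142\right)^{2} = \left(\left(75 + 2\right) + 142\right)^{2} = \left(77 + 142\right)^{2} = 219^{2} = 47961$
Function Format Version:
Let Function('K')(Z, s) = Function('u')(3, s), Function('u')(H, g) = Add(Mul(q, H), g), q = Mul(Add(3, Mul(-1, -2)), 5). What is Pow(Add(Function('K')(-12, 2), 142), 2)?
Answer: 47961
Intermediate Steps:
q = 25 (q = Mul(Add(3, 2), 5) = Mul(5, 5) = 25)
Function('u')(H, g) = Add(g, Mul(25, H)) (Function('u')(H, g) = Add(Mul(25, H), g) = Add(g, Mul(25, H)))
Function('K')(Z, s) = Add(75, s) (Function('K')(Z, s) = Add(s, Mul(25, 3)) = Add(s, 75) = Add(75, s))
Pow(Add(Function('K')(-12, 2), 142), 2) = Pow(Add(Add(75, 2), 142), 2) = Pow(Add(77, 142), 2) = Pow(219, 2) = 47961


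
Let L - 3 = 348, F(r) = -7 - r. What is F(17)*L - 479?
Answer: -8903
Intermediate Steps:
L = 351 (L = 3 + 348 = 351)
F(17)*L - 479 = (-7 - 1*17)*351 - 479 = (-7 - 17)*351 - 479 = -24*351 - 479 = -8424 - 479 = -8903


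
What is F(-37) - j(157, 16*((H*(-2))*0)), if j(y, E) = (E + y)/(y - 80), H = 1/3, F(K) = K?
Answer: -3006/77 ≈ -39.039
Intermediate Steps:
H = ⅓ ≈ 0.33333
j(y, E) = (E + y)/(-80 + y)
F(-37) - j(157, 16*((H*(-2))*0)) = -37 - (16*(((⅓)*(-2))*0) + 157)/(-80 + 157) = -37 - (16*(-⅔*0) + 157)/77 = -37 - (16*0 + 157)/77 = -37 - (0 + 157)/77 = -37 - 157/77 = -3006/77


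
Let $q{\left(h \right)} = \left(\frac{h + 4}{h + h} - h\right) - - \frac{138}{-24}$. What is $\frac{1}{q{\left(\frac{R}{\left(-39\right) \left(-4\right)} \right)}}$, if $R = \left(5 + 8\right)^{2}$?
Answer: $- \frac{39}{175} \approx -0.22286$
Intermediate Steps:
$R = 169$ ($R = 13^{2} = 169$)
$q{\left(h \right)} = - \frac{23}{4} - h + \frac{4 + h}{2 h}$ ($q{\left(h \right)} = \left(\frac{4 + h}{2 h} - h\right) - \left(-138\right) \left(- \frac{1}{24}\right) = \left(\left(4 + h\right) \frac{1}{2 h} - h\right) - \frac{23}{4} = \left(\frac{4 + h}{2 h} - h\right) - \frac{23}{4} = \left(- h + \frac{4 + h}{2 h}\right) - \frac{23}{4} = - \frac{23}{4} - h + \frac{4 + h}{2 h}$)
$\frac{1}{q{\left(\frac{R}{\left(-39\right) \left(-4\right)} \right)}} = \frac{1}{- \frac{21}{4} - \frac{169}{\left(-39\right) \left(-4\right)} + \frac{2}{169 \frac{1}{\left(-39\right) \left(-4\right)}}} = \frac{1}{- \frac{21}{4} - \frac{169}{156} + \frac{2}{169 \cdot \frac{1}{156}}} = \frac{1}{- \frac{21}{4} - 169 \cdot \frac{1}{156} + \frac{2}{169 \cdot \frac{1}{156}}} = \frac{1}{- \frac{21}{4} - \frac{13}{12} + \frac{2}{\frac{13}{12}}} = \frac{1}{- \frac{21}{4} - \frac{13}{12} + 2 \cdot \frac{12}{13}} = \frac{1}{- \frac{21}{4} - \frac{13}{12} + \frac{24}{13}} = \frac{1}{- \frac{175}{39}} = - \frac{39}{175}$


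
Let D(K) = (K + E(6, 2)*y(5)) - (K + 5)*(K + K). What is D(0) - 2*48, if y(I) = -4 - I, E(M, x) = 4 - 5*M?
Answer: 138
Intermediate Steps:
D(K) = 234 + K - 2*K*(5 + K) (D(K) = (K + (4 - 5*6)*(-4 - 1*5)) - (K + 5)*(K + K) = (K + (4 - 30)*(-4 - 5)) - (5 + K)*2*K = (K - 26*(-9)) - 2*K*(5 + K) = (K + 234) - 2*K*(5 + K) = (234 + K) - 2*K*(5 + K) = 234 + K - 2*K*(5 + K))
D(0) - 2*48 = (234 - 9*0 - 2*0²) - 2*48 = (234 + 0 - 2*0) - 96 = (234 + 0 + 0) - 96 = 234 - 96 = 138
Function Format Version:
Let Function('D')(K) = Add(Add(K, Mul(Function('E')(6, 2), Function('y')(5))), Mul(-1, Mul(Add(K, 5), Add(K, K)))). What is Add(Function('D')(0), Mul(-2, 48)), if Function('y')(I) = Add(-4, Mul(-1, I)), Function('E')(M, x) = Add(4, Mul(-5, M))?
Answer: 138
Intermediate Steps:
Function('D')(K) = Add(234, K, Mul(-2, K, Add(5, K))) (Function('D')(K) = Add(Add(K, Mul(Add(4, Mul(-5, 6)), Add(-4, Mul(-1, 5)))), Mul(-1, Mul(Add(K, 5), Add(K, K)))) = Add(Add(K, Mul(Add(4, -30), Add(-4, -5))), Mul(-1, Mul(Add(5, K), Mul(2, K)))) = Add(Add(K, Mul(-26, -9)), Mul(-1, Mul(2, K, Add(5, K)))) = Add(Add(K, 234), Mul(-2, K, Add(5, K))) = Add(Add(234, K), Mul(-2, K, Add(5, K))) = Add(234, K, Mul(-2, K, Add(5, K))))
Add(Function('D')(0), Mul(-2, 48)) = Add(Add(234, Mul(-9, 0), Mul(-2, Pow(0, 2))), Mul(-2, 48)) = Add(Add(234, 0, Mul(-2, 0)), -96) = Add(Add(234, 0, 0), -96) = Add(234, -96) = 138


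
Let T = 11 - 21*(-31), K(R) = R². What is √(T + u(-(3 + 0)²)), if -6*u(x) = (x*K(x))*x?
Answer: I*√1726/2 ≈ 20.773*I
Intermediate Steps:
u(x) = -x⁴/6 (u(x) = -x*x²*x/6 = -x³*x/6 = -x⁴/6)
T = 662 (T = 11 + 651 = 662)
√(T + u(-(3 + 0)²)) = √(662 - (3 + 0)⁸/6) = √(662 - (-1*3²)⁴/6) = √(662 - (-1*9)⁴/6) = √(662 - ⅙*(-9)⁴) = √(662 - ⅙*6561) = √(662 - 2187/2) = √(-863/2) = I*√1726/2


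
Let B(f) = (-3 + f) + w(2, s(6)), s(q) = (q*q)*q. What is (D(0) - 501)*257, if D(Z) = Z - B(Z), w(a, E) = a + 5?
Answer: -129785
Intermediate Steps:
s(q) = q³ (s(q) = q²*q = q³)
w(a, E) = 5 + a
B(f) = 4 + f (B(f) = (-3 + f) + (5 + 2) = (-3 + f) + 7 = 4 + f)
D(Z) = -4 (D(Z) = Z - (4 + Z) = Z + (-4 - Z) = -4)
(D(0) - 501)*257 = (-4 - 501)*257 = -505*257 = -129785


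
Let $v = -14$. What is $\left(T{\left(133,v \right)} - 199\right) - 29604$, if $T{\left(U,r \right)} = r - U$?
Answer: $-29950$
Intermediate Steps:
$\left(T{\left(133,v \right)} - 199\right) - 29604 = \left(\left(-14 - 133\right) - 199\right) - 29604 = \left(-147 - 199\right) - 29604 = -346 - 29604 = -29950$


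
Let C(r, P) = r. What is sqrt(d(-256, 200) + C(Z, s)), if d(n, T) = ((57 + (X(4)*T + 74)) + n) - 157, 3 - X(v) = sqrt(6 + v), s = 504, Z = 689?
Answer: sqrt(1007 - 200*sqrt(10)) ≈ 19.353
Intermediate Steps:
X(v) = 3 - sqrt(6 + v)
d(n, T) = -26 + n + T*(3 - sqrt(10)) (d(n, T) = ((57 + ((3 - sqrt(6 + 4))*T + 74)) + n) - 157 = ((57 + ((3 - sqrt(10))*T + 74)) + n) - 157 = ((57 + (T*(3 - sqrt(10)) + 74)) + n) - 157 = ((57 + (74 + T*(3 - sqrt(10)))) + n) - 157 = ((131 + T*(3 - sqrt(10))) + n) - 157 = (131 + n + T*(3 - sqrt(10))) - 157 = -26 + n + T*(3 - sqrt(10)))
sqrt(d(-256, 200) + C(Z, s)) = sqrt((-26 - 256 + 200*(3 - sqrt(10))) + 689) = sqrt((-26 - 256 + (600 - 200*sqrt(10))) + 689) = sqrt((318 - 200*sqrt(10)) + 689) = sqrt(1007 - 200*sqrt(10))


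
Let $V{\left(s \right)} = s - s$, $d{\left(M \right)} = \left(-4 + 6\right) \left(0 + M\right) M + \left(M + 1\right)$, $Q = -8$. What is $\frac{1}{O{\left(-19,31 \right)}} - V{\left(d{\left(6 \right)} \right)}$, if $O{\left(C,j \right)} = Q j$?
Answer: $- \frac{1}{248} \approx -0.0040323$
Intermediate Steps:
$O{\left(C,j \right)} = - 8 j$
$d{\left(M \right)} = 1 + M + 2 M^{2}$ ($d{\left(M \right)} = 2 M M + \left(1 + M\right) = 2 M^{2} + \left(1 + M\right) = 1 + M + 2 M^{2}$)
$V{\left(s \right)} = 0$
$\frac{1}{O{\left(-19,31 \right)}} - V{\left(d{\left(6 \right)} \right)} = \frac{1}{\left(-8\right) 31} - 0 = \frac{1}{-248} + 0 = - \frac{1}{248} + 0 = - \frac{1}{248}$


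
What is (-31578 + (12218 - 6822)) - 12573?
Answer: -38755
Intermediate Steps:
(-31578 + (12218 - 6822)) - 12573 = (-31578 + 5396) - 12573 = -26182 - 12573 = -38755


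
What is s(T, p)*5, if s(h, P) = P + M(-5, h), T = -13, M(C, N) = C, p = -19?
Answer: -120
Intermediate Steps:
s(h, P) = -5 + P (s(h, P) = P - 5 = -5 + P)
s(T, p)*5 = (-5 - 19)*5 = -24*5 = -120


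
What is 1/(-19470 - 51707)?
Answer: -1/71177 ≈ -1.4049e-5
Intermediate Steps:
1/(-19470 - 51707) = 1/(-71177) = -1/71177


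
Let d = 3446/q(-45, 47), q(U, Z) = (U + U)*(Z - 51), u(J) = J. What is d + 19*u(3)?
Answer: 11983/180 ≈ 66.572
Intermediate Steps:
q(U, Z) = 2*U*(-51 + Z) (q(U, Z) = (2*U)*(-51 + Z) = 2*U*(-51 + Z))
d = 1723/180 (d = 3446/((2*(-45)*(-51 + 47))) = 3446/((2*(-45)*(-4))) = 3446/360 = 3446*(1/360) = 1723/180 ≈ 9.5722)
d + 19*u(3) = 1723/180 + 19*3 = 1723/180 + 57 = 11983/180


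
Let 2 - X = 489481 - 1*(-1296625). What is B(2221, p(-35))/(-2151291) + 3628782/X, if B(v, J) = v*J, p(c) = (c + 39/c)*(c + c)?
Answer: -330277458391/71156101116 ≈ -4.6416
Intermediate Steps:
X = -1786104 (X = 2 - (489481 - 1*(-1296625)) = 2 - (489481 + 1296625) = 2 - 1*1786106 = 2 - 1786106 = -1786104)
p(c) = 2*c*(c + 39/c) (p(c) = (c + 39/c)*(2*c) = 2*c*(c + 39/c))
B(v, J) = J*v
B(2221, p(-35))/(-2151291) + 3628782/X = ((78 + 2*(-35)**2)*2221)/(-2151291) + 3628782/(-1786104) = ((78 + 2*1225)*2221)*(-1/2151291) + 3628782*(-1/1786104) = ((78 + 2450)*2221)*(-1/2151291) - 201599/99228 = (2528*2221)*(-1/2151291) - 201599/99228 = 5614688*(-1/2151291) - 201599/99228 = -5614688/2151291 - 201599/99228 = -330277458391/71156101116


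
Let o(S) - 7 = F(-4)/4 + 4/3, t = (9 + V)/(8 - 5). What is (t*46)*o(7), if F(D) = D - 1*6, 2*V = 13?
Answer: 24955/18 ≈ 1386.4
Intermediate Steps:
V = 13/2 (V = (½)*13 = 13/2 ≈ 6.5000)
F(D) = -6 + D (F(D) = D - 6 = -6 + D)
t = 31/6 (t = (9 + 13/2)/(8 - 5) = (31/2)/3 = (31/2)*(⅓) = 31/6 ≈ 5.1667)
o(S) = 35/6 (o(S) = 7 + ((-6 - 4)/4 + 4/3) = 7 + (-10*¼ + 4*(⅓)) = 7 + (-5/2 + 4/3) = 7 - 7/6 = 35/6)
(t*46)*o(7) = ((31/6)*46)*(35/6) = (713/3)*(35/6) = 24955/18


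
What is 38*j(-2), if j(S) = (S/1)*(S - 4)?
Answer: 456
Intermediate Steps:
j(S) = S*(-4 + S) (j(S) = (S*1)*(-4 + S) = S*(-4 + S))
38*j(-2) = 38*(-2*(-4 - 2)) = 38*(-2*(-6)) = 38*12 = 456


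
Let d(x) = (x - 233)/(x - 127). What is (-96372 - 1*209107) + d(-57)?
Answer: -28103923/92 ≈ -3.0548e+5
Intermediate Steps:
d(x) = (-233 + x)/(-127 + x)
(-96372 - 1*209107) + d(-57) = (-96372 - 1*209107) + (-233 - 57)/(-127 - 57) = (-96372 - 209107) - 290/(-184) = -305479 - 1/184*(-290) = -305479 + 145/92 = -28103923/92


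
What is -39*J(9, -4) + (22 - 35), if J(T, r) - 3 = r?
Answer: 26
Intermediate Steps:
J(T, r) = 3 + r
-39*J(9, -4) + (22 - 35) = -39*(3 - 4) + (22 - 35) = -39*(-1) - 13 = 39 - 13 = 26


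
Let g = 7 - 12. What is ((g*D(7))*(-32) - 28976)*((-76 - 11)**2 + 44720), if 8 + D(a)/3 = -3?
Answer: -1791211984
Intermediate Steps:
D(a) = -33 (D(a) = -24 + 3*(-3) = -24 - 9 = -33)
g = -5
((g*D(7))*(-32) - 28976)*((-76 - 11)**2 + 44720) = (-5*(-33)*(-32) - 28976)*((-76 - 11)**2 + 44720) = (165*(-32) - 28976)*((-87)**2 + 44720) = (-5280 - 28976)*(7569 + 44720) = -34256*52289 = -1791211984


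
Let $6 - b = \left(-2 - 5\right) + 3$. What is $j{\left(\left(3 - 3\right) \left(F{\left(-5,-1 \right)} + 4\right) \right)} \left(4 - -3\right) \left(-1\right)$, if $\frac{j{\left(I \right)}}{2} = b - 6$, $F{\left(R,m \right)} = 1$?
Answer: $-56$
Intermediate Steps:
$b = 10$ ($b = 6 - \left(\left(-2 - 5\right) + 3\right) = 6 - \left(-7 + 3\right) = 6 - -4 = 6 + 4 = 10$)
$j{\left(I \right)} = 8$ ($j{\left(I \right)} = 2 \left(10 - 6\right) = 2 \cdot 4 = 8$)
$j{\left(\left(3 - 3\right) \left(F{\left(-5,-1 \right)} + 4\right) \right)} \left(4 - -3\right) \left(-1\right) = 8 \left(4 - -3\right) \left(-1\right) = 8 \left(4 + 3\right) \left(-1\right) = 8 \cdot 7 \left(-1\right) = 8 \left(-7\right) = -56$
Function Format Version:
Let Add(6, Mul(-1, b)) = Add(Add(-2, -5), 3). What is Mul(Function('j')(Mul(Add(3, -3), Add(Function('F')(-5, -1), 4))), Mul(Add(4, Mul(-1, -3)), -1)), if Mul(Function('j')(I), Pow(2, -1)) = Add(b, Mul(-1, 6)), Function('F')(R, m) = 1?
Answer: -56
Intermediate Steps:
b = 10 (b = Add(6, Mul(-1, Add(Add(-2, -5), 3))) = Add(6, Mul(-1, Add(-7, 3))) = Add(6, Mul(-1, -4)) = Add(6, 4) = 10)
Function('j')(I) = 8 (Function('j')(I) = Mul(2, Add(10, Mul(-1, 6))) = Mul(2, Add(10, -6)) = Mul(2, 4) = 8)
Mul(Function('j')(Mul(Add(3, -3), Add(Function('F')(-5, -1), 4))), Mul(Add(4, Mul(-1, -3)), -1)) = Mul(8, Mul(Add(4, Mul(-1, -3)), -1)) = Mul(8, Mul(Add(4, 3), -1)) = Mul(8, Mul(7, -1)) = Mul(8, -7) = -56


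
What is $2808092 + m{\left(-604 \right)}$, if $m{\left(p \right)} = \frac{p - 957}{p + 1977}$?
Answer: $\frac{3855508755}{1373} \approx 2.8081 \cdot 10^{6}$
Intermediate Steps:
$m{\left(p \right)} = \frac{-957 + p}{1977 + p}$
$2808092 + m{\left(-604 \right)} = 2808092 + \frac{-957 - 604}{1977 - 604} = 2808092 + \frac{1}{1373} \left(-1561\right) = 2808092 - \frac{1561}{1373} = \frac{3855508755}{1373}$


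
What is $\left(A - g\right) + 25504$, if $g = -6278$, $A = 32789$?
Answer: $64571$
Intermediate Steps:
$\left(A - g\right) + 25504 = \left(32789 - -6278\right) + 25504 = \left(32789 + 6278\right) + 25504 = 39067 + 25504 = 64571$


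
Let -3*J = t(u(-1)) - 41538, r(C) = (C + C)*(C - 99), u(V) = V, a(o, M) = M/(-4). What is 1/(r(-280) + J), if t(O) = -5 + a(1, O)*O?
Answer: 4/904351 ≈ 4.4231e-6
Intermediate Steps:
a(o, M) = -M/4 (a(o, M) = M*(-1/4) = -M/4)
t(O) = -5 - O**2/4 (t(O) = -5 + (-O/4)*O = -5 - O**2/4)
r(C) = 2*C*(-99 + C) (r(C) = (2*C)*(-99 + C) = 2*C*(-99 + C))
J = 55391/4 (J = -((-5 - 1/4*(-1)**2) - 41538)/3 = -((-5 - 1/4*1) - 41538)/3 = -((-5 - 1/4) - 41538)/3 = -(-21/4 - 41538)/3 = -1/3*(-166173/4) = 55391/4 ≈ 13848.)
1/(r(-280) + J) = 1/(2*(-280)*(-99 - 280) + 55391/4) = 1/(2*(-280)*(-379) + 55391/4) = 1/(212240 + 55391/4) = 1/(904351/4) = 4/904351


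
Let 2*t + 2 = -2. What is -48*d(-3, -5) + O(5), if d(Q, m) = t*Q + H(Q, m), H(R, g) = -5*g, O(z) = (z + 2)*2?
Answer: -1474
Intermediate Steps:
O(z) = 4 + 2*z (O(z) = (2 + z)*2 = 4 + 2*z)
t = -2 (t = -1 + (½)*(-2) = -1 - 1 = -2)
d(Q, m) = -5*m - 2*Q (d(Q, m) = -2*Q - 5*m = -5*m - 2*Q)
-48*d(-3, -5) + O(5) = -48*(-5*(-5) - 2*(-3)) + (4 + 2*5) = -48*(25 + 6) + (4 + 10) = -48*31 + 14 = -1488 + 14 = -1474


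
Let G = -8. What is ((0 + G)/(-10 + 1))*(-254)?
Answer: -2032/9 ≈ -225.78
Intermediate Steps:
((0 + G)/(-10 + 1))*(-254) = ((0 - 8)/(-10 + 1))*(-254) = -8/(-9)*(-254) = -8*(-1/9)*(-254) = (8/9)*(-254) = -2032/9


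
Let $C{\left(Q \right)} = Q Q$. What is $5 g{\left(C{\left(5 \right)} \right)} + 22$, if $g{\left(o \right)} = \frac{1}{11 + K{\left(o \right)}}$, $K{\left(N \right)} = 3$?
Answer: $\frac{313}{14} \approx 22.357$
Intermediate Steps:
$C{\left(Q \right)} = Q^{2}$
$g{\left(o \right)} = \frac{1}{14}$ ($g{\left(o \right)} = \frac{1}{11 + 3} = \frac{1}{14}$)
$5 g{\left(C{\left(5 \right)} \right)} + 22 = 5 \cdot \frac{1}{14} + 22 = \frac{5}{14} + 22 = \frac{313}{14}$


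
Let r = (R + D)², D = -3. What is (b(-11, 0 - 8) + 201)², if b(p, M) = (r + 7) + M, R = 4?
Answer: 40401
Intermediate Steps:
r = 1 (r = (4 - 3)² = 1² = 1)
b(p, M) = 8 + M (b(p, M) = (1 + 7) + M = 8 + M)
(b(-11, 0 - 8) + 201)² = ((8 + (0 - 8)) + 201)² = ((8 - 8) + 201)² = (0 + 201)² = 201² = 40401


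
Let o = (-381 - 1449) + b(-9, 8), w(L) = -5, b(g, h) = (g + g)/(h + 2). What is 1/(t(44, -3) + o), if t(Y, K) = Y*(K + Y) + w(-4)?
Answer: -5/164 ≈ -0.030488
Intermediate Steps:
b(g, h) = 2*g/(2 + h) (b(g, h) = (2*g)/(2 + h) = 2*g/(2 + h))
t(Y, K) = -5 + Y*(K + Y) (t(Y, K) = Y*(K + Y) - 5 = -5 + Y*(K + Y))
o = -9159/5 (o = (-381 - 1449) + 2*(-9)/(2 + 8) = -1830 + 2*(-9)/10 = -1830 + 2*(-9)*(1/10) = -1830 - 9/5 = -9159/5 ≈ -1831.8)
1/(t(44, -3) + o) = 1/((-5 + 44**2 - 3*44) - 9159/5) = 1/((-5 + 1936 - 132) - 9159/5) = 1/(1799 - 9159/5) = 1/(-164/5) = -5/164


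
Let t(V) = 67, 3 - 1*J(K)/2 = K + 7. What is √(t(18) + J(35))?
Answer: I*√11 ≈ 3.3166*I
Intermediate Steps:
J(K) = -8 - 2*K (J(K) = 6 - 2*(K + 7) = 6 - 2*(7 + K) = 6 + (-14 - 2*K) = -8 - 2*K)
√(t(18) + J(35)) = √(67 + (-8 - 2*35)) = √(67 + (-8 - 70)) = √(67 - 78) = √(-11) = I*√11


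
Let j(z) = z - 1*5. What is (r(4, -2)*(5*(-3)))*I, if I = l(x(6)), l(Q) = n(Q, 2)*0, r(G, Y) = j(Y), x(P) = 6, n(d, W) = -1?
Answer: 0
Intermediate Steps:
j(z) = -5 + z (j(z) = z - 5 = -5 + z)
r(G, Y) = -5 + Y
l(Q) = 0 (l(Q) = -1*0 = 0)
I = 0
(r(4, -2)*(5*(-3)))*I = ((-5 - 2)*(5*(-3)))*0 = -7*(-15)*0 = 105*0 = 0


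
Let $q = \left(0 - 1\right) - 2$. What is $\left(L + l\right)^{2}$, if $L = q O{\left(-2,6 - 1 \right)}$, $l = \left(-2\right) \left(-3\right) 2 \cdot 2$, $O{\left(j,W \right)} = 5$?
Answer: $81$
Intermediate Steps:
$q = -3$ ($q = -1 - 2 = -3$)
$l = 24$ ($l = 6 \cdot 4 = 24$)
$L = -15$ ($L = \left(-3\right) 5 = -15$)
$\left(L + l\right)^{2} = \left(-15 + 24\right)^{2} = 9^{2} = 81$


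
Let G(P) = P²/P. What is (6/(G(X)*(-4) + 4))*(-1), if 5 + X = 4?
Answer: -¾ ≈ -0.75000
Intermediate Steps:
X = -1 (X = -5 + 4 = -1)
G(P) = P
(6/(G(X)*(-4) + 4))*(-1) = (6/(-1*(-4) + 4))*(-1) = (6/(4 + 4))*(-1) = (6/8)*(-1) = ((⅛)*6)*(-1) = (¾)*(-1) = -¾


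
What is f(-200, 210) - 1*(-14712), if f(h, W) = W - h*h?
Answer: -25078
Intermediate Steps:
f(h, W) = W - h²
f(-200, 210) - 1*(-14712) = (210 - 1*(-200)²) - 1*(-14712) = (210 - 1*40000) + 14712 = (210 - 40000) + 14712 = -39790 + 14712 = -25078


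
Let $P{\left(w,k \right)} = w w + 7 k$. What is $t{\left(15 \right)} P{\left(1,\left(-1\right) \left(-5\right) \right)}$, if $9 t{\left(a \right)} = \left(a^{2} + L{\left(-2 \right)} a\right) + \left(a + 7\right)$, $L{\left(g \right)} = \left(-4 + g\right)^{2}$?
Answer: $3148$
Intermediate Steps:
$P{\left(w,k \right)} = w^{2} + 7 k$
$t{\left(a \right)} = \frac{7}{9} + \frac{a^{2}}{9} + \frac{37 a}{9}$ ($t{\left(a \right)} = \frac{\left(a^{2} + \left(-4 - 2\right)^{2} a\right) + \left(a + 7\right)}{9} = \frac{\left(a^{2} + \left(-6\right)^{2} a\right) + \left(7 + a\right)}{9} = \frac{\left(a^{2} + 36 a\right) + \left(7 + a\right)}{9} = \frac{7 + a^{2} + 37 a}{9} = \frac{7}{9} + \frac{a^{2}}{9} + \frac{37 a}{9}$)
$t{\left(15 \right)} P{\left(1,\left(-1\right) \left(-5\right) \right)} = \left(\frac{7}{9} + \frac{15^{2}}{9} + \frac{37}{9} \cdot 15\right) \left(1^{2} + 7 \left(\left(-1\right) \left(-5\right)\right)\right) = \left(\frac{7}{9} + \frac{1}{9} \cdot 225 + \frac{185}{3}\right) \left(1 + 7 \cdot 5\right) = \left(\frac{7}{9} + 25 + \frac{185}{3}\right) \left(1 + 35\right) = \frac{787}{9} \cdot 36 = 3148$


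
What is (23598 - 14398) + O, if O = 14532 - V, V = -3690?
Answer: 27422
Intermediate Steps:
O = 18222 (O = 14532 - 1*(-3690) = 14532 + 3690 = 18222)
(23598 - 14398) + O = (23598 - 14398) + 18222 = 9200 + 18222 = 27422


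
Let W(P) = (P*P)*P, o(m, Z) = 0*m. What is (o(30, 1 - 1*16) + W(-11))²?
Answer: 1771561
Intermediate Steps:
o(m, Z) = 0
W(P) = P³ (W(P) = P²*P = P³)
(o(30, 1 - 1*16) + W(-11))² = (0 + (-11)³)² = (0 - 1331)² = (-1331)² = 1771561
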